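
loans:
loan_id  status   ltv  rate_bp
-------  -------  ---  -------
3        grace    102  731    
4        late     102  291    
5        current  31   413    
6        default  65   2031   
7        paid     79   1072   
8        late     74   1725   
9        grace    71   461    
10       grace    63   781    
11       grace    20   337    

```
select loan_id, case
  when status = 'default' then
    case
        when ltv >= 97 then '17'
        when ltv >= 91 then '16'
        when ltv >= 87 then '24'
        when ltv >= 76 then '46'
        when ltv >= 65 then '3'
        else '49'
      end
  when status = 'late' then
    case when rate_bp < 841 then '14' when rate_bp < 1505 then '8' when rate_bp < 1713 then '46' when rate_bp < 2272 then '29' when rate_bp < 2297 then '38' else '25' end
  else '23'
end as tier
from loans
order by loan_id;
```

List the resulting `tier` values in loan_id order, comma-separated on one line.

23, 14, 23, 3, 23, 29, 23, 23, 23

loan_id=3: status='grace' → outer ELSE → 23
loan_id=4: status='late' → inner[rate_bp < 841] → 14
loan_id=5: status='current' → outer ELSE → 23
loan_id=6: status='default' → inner[ltv >= 65] → 3
loan_id=7: status='paid' → outer ELSE → 23
loan_id=8: status='late' → inner[rate_bp < 2272] → 29
loan_id=9: status='grace' → outer ELSE → 23
loan_id=10: status='grace' → outer ELSE → 23
loan_id=11: status='grace' → outer ELSE → 23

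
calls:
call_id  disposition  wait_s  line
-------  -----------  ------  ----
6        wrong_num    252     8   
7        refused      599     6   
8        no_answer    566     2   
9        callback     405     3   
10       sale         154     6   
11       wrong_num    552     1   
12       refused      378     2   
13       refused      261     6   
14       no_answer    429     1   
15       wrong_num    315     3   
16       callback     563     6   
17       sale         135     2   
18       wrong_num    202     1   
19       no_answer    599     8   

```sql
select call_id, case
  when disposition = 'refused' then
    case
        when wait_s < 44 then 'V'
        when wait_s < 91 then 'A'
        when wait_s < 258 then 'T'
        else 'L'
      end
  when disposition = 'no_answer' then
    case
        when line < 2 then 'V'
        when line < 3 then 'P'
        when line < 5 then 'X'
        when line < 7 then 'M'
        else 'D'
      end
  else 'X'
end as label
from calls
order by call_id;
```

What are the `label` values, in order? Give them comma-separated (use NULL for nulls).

call_id=6: disposition='wrong_num' → outer ELSE → X
call_id=7: disposition='refused' → inner[ELSE] → L
call_id=8: disposition='no_answer' → inner[line < 3] → P
call_id=9: disposition='callback' → outer ELSE → X
call_id=10: disposition='sale' → outer ELSE → X
call_id=11: disposition='wrong_num' → outer ELSE → X
call_id=12: disposition='refused' → inner[ELSE] → L
call_id=13: disposition='refused' → inner[ELSE] → L
call_id=14: disposition='no_answer' → inner[line < 2] → V
call_id=15: disposition='wrong_num' → outer ELSE → X
call_id=16: disposition='callback' → outer ELSE → X
call_id=17: disposition='sale' → outer ELSE → X
call_id=18: disposition='wrong_num' → outer ELSE → X
call_id=19: disposition='no_answer' → inner[ELSE] → D

X, L, P, X, X, X, L, L, V, X, X, X, X, D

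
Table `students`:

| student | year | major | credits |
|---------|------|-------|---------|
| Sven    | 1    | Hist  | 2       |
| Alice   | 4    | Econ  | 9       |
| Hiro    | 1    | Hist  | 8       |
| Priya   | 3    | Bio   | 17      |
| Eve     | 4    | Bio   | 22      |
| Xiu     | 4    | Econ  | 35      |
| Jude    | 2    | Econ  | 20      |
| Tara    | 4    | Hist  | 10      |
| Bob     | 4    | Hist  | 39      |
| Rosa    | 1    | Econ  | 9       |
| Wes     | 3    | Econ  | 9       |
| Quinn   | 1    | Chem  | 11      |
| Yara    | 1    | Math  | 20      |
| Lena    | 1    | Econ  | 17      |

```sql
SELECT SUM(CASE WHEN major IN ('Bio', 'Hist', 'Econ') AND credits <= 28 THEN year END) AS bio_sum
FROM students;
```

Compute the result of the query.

24

student=Sven: ✓ → 1
student=Alice: ✓ → 4
student=Hiro: ✓ → 1
student=Priya: ✓ → 3
student=Eve: ✓ → 4
student=Xiu: ✗
student=Jude: ✓ → 2
student=Tara: ✓ → 4
student=Bob: ✗
student=Rosa: ✓ → 1
student=Wes: ✓ → 3
student=Quinn: ✗
student=Yara: ✗
student=Lena: ✓ → 1
bio_sum = 1 + 4 + 1 + 3 + 4 + 2 + 4 + 1 + 3 + 1 = 24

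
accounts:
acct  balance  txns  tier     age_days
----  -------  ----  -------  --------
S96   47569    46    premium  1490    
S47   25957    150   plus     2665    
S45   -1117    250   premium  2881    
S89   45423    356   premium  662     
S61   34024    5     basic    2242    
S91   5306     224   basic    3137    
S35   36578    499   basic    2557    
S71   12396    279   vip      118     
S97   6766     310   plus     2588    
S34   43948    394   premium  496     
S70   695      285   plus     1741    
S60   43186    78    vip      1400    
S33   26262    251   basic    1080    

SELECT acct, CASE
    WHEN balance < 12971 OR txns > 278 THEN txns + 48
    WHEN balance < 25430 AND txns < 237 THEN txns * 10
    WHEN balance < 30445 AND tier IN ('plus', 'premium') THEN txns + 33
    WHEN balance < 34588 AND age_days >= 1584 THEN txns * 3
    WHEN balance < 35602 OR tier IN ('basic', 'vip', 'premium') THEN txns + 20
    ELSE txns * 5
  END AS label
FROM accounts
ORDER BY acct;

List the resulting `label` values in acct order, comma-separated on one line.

271, 442, 547, 298, 183, 98, 15, 333, 327, 404, 272, 66, 358

acct=S33: balance < 35602 OR tier IN ('basic', 'vip', 'premium') → 271
acct=S34: balance < 12971 OR txns > 278 → 442
acct=S35: balance < 12971 OR txns > 278 → 547
acct=S45: balance < 12971 OR txns > 278 → 298
acct=S47: balance < 30445 AND tier IN ('plus', 'premium') → 183
acct=S60: balance < 35602 OR tier IN ('basic', 'vip', 'premium') → 98
acct=S61: balance < 34588 AND age_days >= 1584 → 15
acct=S70: balance < 12971 OR txns > 278 → 333
acct=S71: balance < 12971 OR txns > 278 → 327
acct=S89: balance < 12971 OR txns > 278 → 404
acct=S91: balance < 12971 OR txns > 278 → 272
acct=S96: balance < 35602 OR tier IN ('basic', 'vip', 'premium') → 66
acct=S97: balance < 12971 OR txns > 278 → 358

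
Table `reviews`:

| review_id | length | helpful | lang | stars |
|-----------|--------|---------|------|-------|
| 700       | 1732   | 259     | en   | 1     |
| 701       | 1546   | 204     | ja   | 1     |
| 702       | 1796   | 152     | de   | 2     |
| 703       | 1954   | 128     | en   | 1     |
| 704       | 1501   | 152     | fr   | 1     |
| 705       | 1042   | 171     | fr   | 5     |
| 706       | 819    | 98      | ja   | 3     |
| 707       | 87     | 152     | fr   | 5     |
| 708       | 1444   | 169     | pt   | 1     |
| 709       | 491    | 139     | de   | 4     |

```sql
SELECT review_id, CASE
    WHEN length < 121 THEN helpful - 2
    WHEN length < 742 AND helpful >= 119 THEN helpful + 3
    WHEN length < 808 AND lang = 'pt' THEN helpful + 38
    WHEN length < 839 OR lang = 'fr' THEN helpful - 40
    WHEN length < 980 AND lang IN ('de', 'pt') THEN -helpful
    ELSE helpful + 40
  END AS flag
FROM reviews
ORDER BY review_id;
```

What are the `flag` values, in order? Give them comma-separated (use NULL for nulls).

299, 244, 192, 168, 112, 131, 58, 150, 209, 142

review_id=700: ELSE → 299
review_id=701: ELSE → 244
review_id=702: ELSE → 192
review_id=703: ELSE → 168
review_id=704: length < 839 OR lang = 'fr' → 112
review_id=705: length < 839 OR lang = 'fr' → 131
review_id=706: length < 839 OR lang = 'fr' → 58
review_id=707: length < 121 → 150
review_id=708: ELSE → 209
review_id=709: length < 742 AND helpful >= 119 → 142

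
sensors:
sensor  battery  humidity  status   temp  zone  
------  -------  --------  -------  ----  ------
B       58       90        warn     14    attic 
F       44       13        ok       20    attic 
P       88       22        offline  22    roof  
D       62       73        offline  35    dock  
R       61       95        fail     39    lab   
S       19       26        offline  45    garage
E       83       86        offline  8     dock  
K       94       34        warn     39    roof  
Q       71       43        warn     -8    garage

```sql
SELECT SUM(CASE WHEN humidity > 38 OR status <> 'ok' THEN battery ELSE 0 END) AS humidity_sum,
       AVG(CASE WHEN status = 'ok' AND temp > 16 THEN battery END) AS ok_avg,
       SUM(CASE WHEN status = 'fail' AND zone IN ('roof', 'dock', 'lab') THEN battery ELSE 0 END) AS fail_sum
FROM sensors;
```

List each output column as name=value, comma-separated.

[humidity_sum: humidity > 38 OR status <> 'ok']
sensor=B: ✓ → 58
sensor=F: ✗
sensor=P: ✓ → 88
sensor=D: ✓ → 62
sensor=R: ✓ → 61
sensor=S: ✓ → 19
sensor=E: ✓ → 83
sensor=K: ✓ → 94
sensor=Q: ✓ → 71
humidity_sum = 58 + 88 + 62 + 61 + 19 + 83 + 94 + 71 = 536
—
[ok_avg: status = 'ok' AND temp > 16]
sensor=B: ✗
sensor=F: ✓ → 44
sensor=P: ✗
sensor=D: ✗
sensor=R: ✗
sensor=S: ✗
sensor=E: ✗
sensor=K: ✗
sensor=Q: ✗
ok_avg = 44
—
[fail_sum: status = 'fail' AND zone IN ('roof', 'dock', 'lab')]
sensor=B: ✗
sensor=F: ✗
sensor=P: ✗
sensor=D: ✗
sensor=R: ✓ → 61
sensor=S: ✗
sensor=E: ✗
sensor=K: ✗
sensor=Q: ✗
fail_sum = 61

humidity_sum=536, ok_avg=44, fail_sum=61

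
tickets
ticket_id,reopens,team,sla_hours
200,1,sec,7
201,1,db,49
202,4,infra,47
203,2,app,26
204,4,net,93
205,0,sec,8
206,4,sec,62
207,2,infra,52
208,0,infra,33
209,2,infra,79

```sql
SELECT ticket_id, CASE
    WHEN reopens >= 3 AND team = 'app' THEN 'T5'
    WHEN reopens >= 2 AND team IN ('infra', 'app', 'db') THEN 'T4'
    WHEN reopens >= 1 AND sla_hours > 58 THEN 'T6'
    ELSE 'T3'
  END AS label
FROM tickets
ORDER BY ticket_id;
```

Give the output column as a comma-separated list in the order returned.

T3, T3, T4, T4, T6, T3, T6, T4, T3, T4

ticket_id=200: ELSE → T3
ticket_id=201: ELSE → T3
ticket_id=202: reopens >= 2 AND team IN ('infra', 'app', 'db') → T4
ticket_id=203: reopens >= 2 AND team IN ('infra', 'app', 'db') → T4
ticket_id=204: reopens >= 1 AND sla_hours > 58 → T6
ticket_id=205: ELSE → T3
ticket_id=206: reopens >= 1 AND sla_hours > 58 → T6
ticket_id=207: reopens >= 2 AND team IN ('infra', 'app', 'db') → T4
ticket_id=208: ELSE → T3
ticket_id=209: reopens >= 2 AND team IN ('infra', 'app', 'db') → T4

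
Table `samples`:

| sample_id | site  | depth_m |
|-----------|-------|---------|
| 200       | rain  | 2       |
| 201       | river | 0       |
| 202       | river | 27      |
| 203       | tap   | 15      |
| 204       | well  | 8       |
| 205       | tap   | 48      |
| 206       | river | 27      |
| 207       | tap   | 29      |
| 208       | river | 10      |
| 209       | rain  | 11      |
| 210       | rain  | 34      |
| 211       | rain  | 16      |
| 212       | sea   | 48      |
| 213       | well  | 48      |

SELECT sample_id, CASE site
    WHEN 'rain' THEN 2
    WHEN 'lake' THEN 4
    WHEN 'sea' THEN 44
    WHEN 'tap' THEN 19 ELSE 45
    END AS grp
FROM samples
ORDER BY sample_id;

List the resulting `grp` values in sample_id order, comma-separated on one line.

2, 45, 45, 19, 45, 19, 45, 19, 45, 2, 2, 2, 44, 45

sample_id=200: site='rain' → 2
sample_id=201: ELSE → 45
sample_id=202: ELSE → 45
sample_id=203: site='tap' → 19
sample_id=204: ELSE → 45
sample_id=205: site='tap' → 19
sample_id=206: ELSE → 45
sample_id=207: site='tap' → 19
sample_id=208: ELSE → 45
sample_id=209: site='rain' → 2
sample_id=210: site='rain' → 2
sample_id=211: site='rain' → 2
sample_id=212: site='sea' → 44
sample_id=213: ELSE → 45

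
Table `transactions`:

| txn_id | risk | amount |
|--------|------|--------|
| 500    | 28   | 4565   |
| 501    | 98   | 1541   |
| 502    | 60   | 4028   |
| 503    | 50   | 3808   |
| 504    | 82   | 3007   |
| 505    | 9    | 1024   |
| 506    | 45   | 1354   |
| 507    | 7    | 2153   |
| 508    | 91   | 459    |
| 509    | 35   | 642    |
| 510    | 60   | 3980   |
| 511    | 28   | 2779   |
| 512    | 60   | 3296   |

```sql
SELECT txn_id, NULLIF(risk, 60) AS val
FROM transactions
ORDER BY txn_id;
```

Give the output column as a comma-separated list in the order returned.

28, 98, NULL, 50, 82, 9, 45, 7, 91, 35, NULL, 28, NULL

txn_id=500: risk=28 vs 60: differ → 28
txn_id=501: risk=98 vs 60: differ → 98
txn_id=502: risk=60 vs 60: equal → NULL
txn_id=503: risk=50 vs 60: differ → 50
txn_id=504: risk=82 vs 60: differ → 82
txn_id=505: risk=9 vs 60: differ → 9
txn_id=506: risk=45 vs 60: differ → 45
txn_id=507: risk=7 vs 60: differ → 7
txn_id=508: risk=91 vs 60: differ → 91
txn_id=509: risk=35 vs 60: differ → 35
txn_id=510: risk=60 vs 60: equal → NULL
txn_id=511: risk=28 vs 60: differ → 28
txn_id=512: risk=60 vs 60: equal → NULL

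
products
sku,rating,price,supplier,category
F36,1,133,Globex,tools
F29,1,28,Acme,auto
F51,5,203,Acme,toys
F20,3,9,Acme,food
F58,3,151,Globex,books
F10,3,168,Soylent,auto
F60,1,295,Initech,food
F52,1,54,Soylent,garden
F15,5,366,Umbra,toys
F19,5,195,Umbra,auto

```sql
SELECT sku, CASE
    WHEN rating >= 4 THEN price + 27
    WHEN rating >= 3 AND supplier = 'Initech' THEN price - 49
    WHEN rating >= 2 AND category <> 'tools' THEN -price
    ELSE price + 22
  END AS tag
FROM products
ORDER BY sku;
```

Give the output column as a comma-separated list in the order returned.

sku=F10: rating >= 2 AND category <> 'tools' → -168
sku=F15: rating >= 4 → 393
sku=F19: rating >= 4 → 222
sku=F20: rating >= 2 AND category <> 'tools' → -9
sku=F29: ELSE → 50
sku=F36: ELSE → 155
sku=F51: rating >= 4 → 230
sku=F52: ELSE → 76
sku=F58: rating >= 2 AND category <> 'tools' → -151
sku=F60: ELSE → 317

-168, 393, 222, -9, 50, 155, 230, 76, -151, 317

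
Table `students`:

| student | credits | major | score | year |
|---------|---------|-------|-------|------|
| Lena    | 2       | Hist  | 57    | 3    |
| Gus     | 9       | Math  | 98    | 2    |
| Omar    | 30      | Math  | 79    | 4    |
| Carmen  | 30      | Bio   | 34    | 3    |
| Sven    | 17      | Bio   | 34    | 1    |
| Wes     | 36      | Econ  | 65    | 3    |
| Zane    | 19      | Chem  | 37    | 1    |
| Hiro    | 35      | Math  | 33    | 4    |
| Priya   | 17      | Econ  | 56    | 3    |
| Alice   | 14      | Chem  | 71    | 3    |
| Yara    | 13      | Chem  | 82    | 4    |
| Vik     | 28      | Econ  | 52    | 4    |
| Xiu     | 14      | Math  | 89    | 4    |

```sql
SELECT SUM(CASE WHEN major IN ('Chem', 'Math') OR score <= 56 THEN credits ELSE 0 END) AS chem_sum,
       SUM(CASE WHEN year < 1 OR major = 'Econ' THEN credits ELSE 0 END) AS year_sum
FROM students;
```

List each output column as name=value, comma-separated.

[chem_sum: major IN ('Chem', 'Math') OR score <= 56]
student=Lena: ✗
student=Gus: ✓ → 9
student=Omar: ✓ → 30
student=Carmen: ✓ → 30
student=Sven: ✓ → 17
student=Wes: ✗
student=Zane: ✓ → 19
student=Hiro: ✓ → 35
student=Priya: ✓ → 17
student=Alice: ✓ → 14
student=Yara: ✓ → 13
student=Vik: ✓ → 28
student=Xiu: ✓ → 14
chem_sum = 9 + 30 + 30 + 17 + 19 + 35 + 17 + 14 + 13 + 28 + 14 = 226
—
[year_sum: year < 1 OR major = 'Econ']
student=Lena: ✗
student=Gus: ✗
student=Omar: ✗
student=Carmen: ✗
student=Sven: ✗
student=Wes: ✓ → 36
student=Zane: ✗
student=Hiro: ✗
student=Priya: ✓ → 17
student=Alice: ✗
student=Yara: ✗
student=Vik: ✓ → 28
student=Xiu: ✗
year_sum = 36 + 17 + 28 = 81

chem_sum=226, year_sum=81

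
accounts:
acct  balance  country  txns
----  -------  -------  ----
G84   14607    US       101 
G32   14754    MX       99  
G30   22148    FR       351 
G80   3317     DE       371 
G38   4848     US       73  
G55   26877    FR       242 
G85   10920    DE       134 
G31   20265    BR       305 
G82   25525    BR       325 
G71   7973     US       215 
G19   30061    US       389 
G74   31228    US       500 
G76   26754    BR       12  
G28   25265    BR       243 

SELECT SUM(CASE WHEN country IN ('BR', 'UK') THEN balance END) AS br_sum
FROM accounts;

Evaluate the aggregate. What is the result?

97809

acct=G84: ✗
acct=G32: ✗
acct=G30: ✗
acct=G80: ✗
acct=G38: ✗
acct=G55: ✗
acct=G85: ✗
acct=G31: ✓ → 20265
acct=G82: ✓ → 25525
acct=G71: ✗
acct=G19: ✗
acct=G74: ✗
acct=G76: ✓ → 26754
acct=G28: ✓ → 25265
br_sum = 20265 + 25525 + 26754 + 25265 = 97809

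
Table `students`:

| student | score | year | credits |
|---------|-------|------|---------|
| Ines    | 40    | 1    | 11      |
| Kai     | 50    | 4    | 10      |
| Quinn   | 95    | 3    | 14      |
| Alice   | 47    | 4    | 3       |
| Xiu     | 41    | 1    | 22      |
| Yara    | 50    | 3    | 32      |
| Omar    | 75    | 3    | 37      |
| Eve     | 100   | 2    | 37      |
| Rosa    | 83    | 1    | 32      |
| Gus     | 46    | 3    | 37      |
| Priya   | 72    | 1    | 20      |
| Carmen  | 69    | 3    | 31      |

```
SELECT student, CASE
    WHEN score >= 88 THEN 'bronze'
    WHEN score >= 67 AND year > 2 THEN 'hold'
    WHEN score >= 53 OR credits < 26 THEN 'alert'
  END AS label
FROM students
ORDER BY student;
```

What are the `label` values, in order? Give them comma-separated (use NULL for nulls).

student=Alice: score >= 53 OR credits < 26 → alert
student=Carmen: score >= 67 AND year > 2 → hold
student=Eve: score >= 88 → bronze
student=Gus: (no match → NULL) → NULL
student=Ines: score >= 53 OR credits < 26 → alert
student=Kai: score >= 53 OR credits < 26 → alert
student=Omar: score >= 67 AND year > 2 → hold
student=Priya: score >= 53 OR credits < 26 → alert
student=Quinn: score >= 88 → bronze
student=Rosa: score >= 53 OR credits < 26 → alert
student=Xiu: score >= 53 OR credits < 26 → alert
student=Yara: (no match → NULL) → NULL

alert, hold, bronze, NULL, alert, alert, hold, alert, bronze, alert, alert, NULL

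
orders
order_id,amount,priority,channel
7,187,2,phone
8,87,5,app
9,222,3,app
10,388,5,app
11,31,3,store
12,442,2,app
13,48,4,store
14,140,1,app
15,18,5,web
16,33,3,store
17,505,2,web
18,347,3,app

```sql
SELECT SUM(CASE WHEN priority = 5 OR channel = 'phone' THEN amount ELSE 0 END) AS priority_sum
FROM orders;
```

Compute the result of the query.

680

order_id=7: ✓ → 187
order_id=8: ✓ → 87
order_id=9: ✗
order_id=10: ✓ → 388
order_id=11: ✗
order_id=12: ✗
order_id=13: ✗
order_id=14: ✗
order_id=15: ✓ → 18
order_id=16: ✗
order_id=17: ✗
order_id=18: ✗
priority_sum = 187 + 87 + 388 + 18 = 680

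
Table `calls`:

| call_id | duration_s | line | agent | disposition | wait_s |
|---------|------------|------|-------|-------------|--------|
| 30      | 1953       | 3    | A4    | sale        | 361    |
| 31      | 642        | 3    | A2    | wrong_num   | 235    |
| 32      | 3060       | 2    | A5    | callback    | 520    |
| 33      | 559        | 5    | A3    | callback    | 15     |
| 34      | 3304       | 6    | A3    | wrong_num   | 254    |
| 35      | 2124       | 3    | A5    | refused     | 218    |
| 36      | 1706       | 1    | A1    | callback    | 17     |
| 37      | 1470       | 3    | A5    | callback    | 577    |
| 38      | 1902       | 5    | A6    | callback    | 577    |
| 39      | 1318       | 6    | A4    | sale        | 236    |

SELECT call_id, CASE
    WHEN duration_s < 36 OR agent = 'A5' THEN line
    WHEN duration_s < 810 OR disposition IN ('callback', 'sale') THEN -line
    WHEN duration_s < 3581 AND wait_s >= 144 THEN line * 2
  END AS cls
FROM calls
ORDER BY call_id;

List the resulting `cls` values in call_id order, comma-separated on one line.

call_id=30: duration_s < 810 OR disposition IN ('callback', 'sale') → -3
call_id=31: duration_s < 810 OR disposition IN ('callback', 'sale') → -3
call_id=32: duration_s < 36 OR agent = 'A5' → 2
call_id=33: duration_s < 810 OR disposition IN ('callback', 'sale') → -5
call_id=34: duration_s < 3581 AND wait_s >= 144 → 12
call_id=35: duration_s < 36 OR agent = 'A5' → 3
call_id=36: duration_s < 810 OR disposition IN ('callback', 'sale') → -1
call_id=37: duration_s < 36 OR agent = 'A5' → 3
call_id=38: duration_s < 810 OR disposition IN ('callback', 'sale') → -5
call_id=39: duration_s < 810 OR disposition IN ('callback', 'sale') → -6

-3, -3, 2, -5, 12, 3, -1, 3, -5, -6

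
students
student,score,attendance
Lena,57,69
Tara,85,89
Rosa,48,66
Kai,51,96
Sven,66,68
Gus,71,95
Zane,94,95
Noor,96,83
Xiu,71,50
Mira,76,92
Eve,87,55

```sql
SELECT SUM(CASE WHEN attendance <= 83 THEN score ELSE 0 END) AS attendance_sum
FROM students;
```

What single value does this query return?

425

student=Lena: ✓ → 57
student=Tara: ✗
student=Rosa: ✓ → 48
student=Kai: ✗
student=Sven: ✓ → 66
student=Gus: ✗
student=Zane: ✗
student=Noor: ✓ → 96
student=Xiu: ✓ → 71
student=Mira: ✗
student=Eve: ✓ → 87
attendance_sum = 57 + 48 + 66 + 96 + 71 + 87 = 425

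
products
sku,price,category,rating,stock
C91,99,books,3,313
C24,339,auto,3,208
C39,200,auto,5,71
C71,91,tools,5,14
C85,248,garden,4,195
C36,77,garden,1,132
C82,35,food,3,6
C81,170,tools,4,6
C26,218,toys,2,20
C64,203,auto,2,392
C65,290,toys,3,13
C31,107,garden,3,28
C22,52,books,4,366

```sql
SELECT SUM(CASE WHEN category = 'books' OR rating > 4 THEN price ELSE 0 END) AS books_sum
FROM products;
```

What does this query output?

sku=C91: ✓ → 99
sku=C24: ✗
sku=C39: ✓ → 200
sku=C71: ✓ → 91
sku=C85: ✗
sku=C36: ✗
sku=C82: ✗
sku=C81: ✗
sku=C26: ✗
sku=C64: ✗
sku=C65: ✗
sku=C31: ✗
sku=C22: ✓ → 52
books_sum = 99 + 200 + 91 + 52 = 442

442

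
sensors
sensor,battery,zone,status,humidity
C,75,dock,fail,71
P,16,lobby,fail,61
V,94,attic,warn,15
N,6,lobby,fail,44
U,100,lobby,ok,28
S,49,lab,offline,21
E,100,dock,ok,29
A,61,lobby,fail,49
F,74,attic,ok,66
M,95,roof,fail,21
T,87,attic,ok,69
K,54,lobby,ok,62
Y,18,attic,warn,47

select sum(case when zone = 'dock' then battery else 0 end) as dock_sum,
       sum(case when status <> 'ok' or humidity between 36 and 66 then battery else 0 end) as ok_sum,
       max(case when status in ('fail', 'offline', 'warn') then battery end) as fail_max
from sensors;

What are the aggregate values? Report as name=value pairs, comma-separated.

dock_sum=175, ok_sum=542, fail_max=95

[dock_sum: zone = 'dock']
sensor=C: ✓ → 75
sensor=P: ✗
sensor=V: ✗
sensor=N: ✗
sensor=U: ✗
sensor=S: ✗
sensor=E: ✓ → 100
sensor=A: ✗
sensor=F: ✗
sensor=M: ✗
sensor=T: ✗
sensor=K: ✗
sensor=Y: ✗
dock_sum = 75 + 100 = 175
—
[ok_sum: status <> 'ok' or humidity between 36 and 66]
sensor=C: ✓ → 75
sensor=P: ✓ → 16
sensor=V: ✓ → 94
sensor=N: ✓ → 6
sensor=U: ✗
sensor=S: ✓ → 49
sensor=E: ✗
sensor=A: ✓ → 61
sensor=F: ✓ → 74
sensor=M: ✓ → 95
sensor=T: ✗
sensor=K: ✓ → 54
sensor=Y: ✓ → 18
ok_sum = 75 + 16 + 94 + 6 + 49 + 61 + 74 + 95 + 54 + 18 = 542
—
[fail_max: status in ('fail', 'offline', 'warn')]
sensor=C: ✓ → 75
sensor=P: ✓ → 16
sensor=V: ✓ → 94
sensor=N: ✓ → 6
sensor=U: ✗
sensor=S: ✓ → 49
sensor=E: ✗
sensor=A: ✓ → 61
sensor=F: ✗
sensor=M: ✓ → 95
sensor=T: ✗
sensor=K: ✗
sensor=Y: ✓ → 18
fail_max = MAX(75, 16, 94, 6, 49, 61, 95, 18) = 95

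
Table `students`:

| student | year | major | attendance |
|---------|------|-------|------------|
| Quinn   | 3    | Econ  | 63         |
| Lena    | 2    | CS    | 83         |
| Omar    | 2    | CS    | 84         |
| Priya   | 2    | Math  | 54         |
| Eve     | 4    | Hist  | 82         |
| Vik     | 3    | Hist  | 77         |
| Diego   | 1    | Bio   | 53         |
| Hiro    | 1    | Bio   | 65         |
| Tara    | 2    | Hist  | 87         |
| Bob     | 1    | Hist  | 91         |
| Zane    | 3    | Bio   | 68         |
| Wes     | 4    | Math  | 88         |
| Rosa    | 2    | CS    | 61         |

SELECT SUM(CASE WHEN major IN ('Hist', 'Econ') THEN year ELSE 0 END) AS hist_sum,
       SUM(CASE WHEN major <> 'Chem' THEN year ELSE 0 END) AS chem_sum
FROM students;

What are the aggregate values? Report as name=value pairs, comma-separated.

hist_sum=13, chem_sum=30

[hist_sum: major IN ('Hist', 'Econ')]
student=Quinn: ✓ → 3
student=Lena: ✗
student=Omar: ✗
student=Priya: ✗
student=Eve: ✓ → 4
student=Vik: ✓ → 3
student=Diego: ✗
student=Hiro: ✗
student=Tara: ✓ → 2
student=Bob: ✓ → 1
student=Zane: ✗
student=Wes: ✗
student=Rosa: ✗
hist_sum = 3 + 4 + 3 + 2 + 1 = 13
—
[chem_sum: major <> 'Chem']
student=Quinn: ✓ → 3
student=Lena: ✓ → 2
student=Omar: ✓ → 2
student=Priya: ✓ → 2
student=Eve: ✓ → 4
student=Vik: ✓ → 3
student=Diego: ✓ → 1
student=Hiro: ✓ → 1
student=Tara: ✓ → 2
student=Bob: ✓ → 1
student=Zane: ✓ → 3
student=Wes: ✓ → 4
student=Rosa: ✓ → 2
chem_sum = 3 + 2 + 2 + 2 + 4 + 3 + 1 + 1 + 2 + 1 + 3 + 4 + 2 = 30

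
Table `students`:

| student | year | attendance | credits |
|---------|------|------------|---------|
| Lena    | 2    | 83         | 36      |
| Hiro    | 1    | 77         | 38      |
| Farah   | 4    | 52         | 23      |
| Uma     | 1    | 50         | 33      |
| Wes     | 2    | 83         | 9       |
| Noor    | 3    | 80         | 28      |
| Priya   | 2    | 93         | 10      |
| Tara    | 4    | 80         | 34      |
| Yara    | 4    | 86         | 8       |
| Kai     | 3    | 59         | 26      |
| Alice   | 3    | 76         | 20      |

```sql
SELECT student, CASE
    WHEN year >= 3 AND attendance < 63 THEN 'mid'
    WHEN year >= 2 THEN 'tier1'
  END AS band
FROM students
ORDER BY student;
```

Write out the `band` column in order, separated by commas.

student=Alice: year >= 2 → tier1
student=Farah: year >= 3 AND attendance < 63 → mid
student=Hiro: (no match → NULL) → NULL
student=Kai: year >= 3 AND attendance < 63 → mid
student=Lena: year >= 2 → tier1
student=Noor: year >= 2 → tier1
student=Priya: year >= 2 → tier1
student=Tara: year >= 2 → tier1
student=Uma: (no match → NULL) → NULL
student=Wes: year >= 2 → tier1
student=Yara: year >= 2 → tier1

tier1, mid, NULL, mid, tier1, tier1, tier1, tier1, NULL, tier1, tier1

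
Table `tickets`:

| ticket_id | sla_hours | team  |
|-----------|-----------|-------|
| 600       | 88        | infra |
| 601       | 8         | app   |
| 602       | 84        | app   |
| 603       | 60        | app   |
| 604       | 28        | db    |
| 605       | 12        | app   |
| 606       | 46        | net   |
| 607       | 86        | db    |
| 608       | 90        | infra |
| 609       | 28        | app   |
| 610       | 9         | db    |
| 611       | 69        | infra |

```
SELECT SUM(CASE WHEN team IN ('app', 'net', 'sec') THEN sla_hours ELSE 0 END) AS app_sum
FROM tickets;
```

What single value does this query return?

238

ticket_id=600: ✗
ticket_id=601: ✓ → 8
ticket_id=602: ✓ → 84
ticket_id=603: ✓ → 60
ticket_id=604: ✗
ticket_id=605: ✓ → 12
ticket_id=606: ✓ → 46
ticket_id=607: ✗
ticket_id=608: ✗
ticket_id=609: ✓ → 28
ticket_id=610: ✗
ticket_id=611: ✗
app_sum = 8 + 84 + 60 + 12 + 46 + 28 = 238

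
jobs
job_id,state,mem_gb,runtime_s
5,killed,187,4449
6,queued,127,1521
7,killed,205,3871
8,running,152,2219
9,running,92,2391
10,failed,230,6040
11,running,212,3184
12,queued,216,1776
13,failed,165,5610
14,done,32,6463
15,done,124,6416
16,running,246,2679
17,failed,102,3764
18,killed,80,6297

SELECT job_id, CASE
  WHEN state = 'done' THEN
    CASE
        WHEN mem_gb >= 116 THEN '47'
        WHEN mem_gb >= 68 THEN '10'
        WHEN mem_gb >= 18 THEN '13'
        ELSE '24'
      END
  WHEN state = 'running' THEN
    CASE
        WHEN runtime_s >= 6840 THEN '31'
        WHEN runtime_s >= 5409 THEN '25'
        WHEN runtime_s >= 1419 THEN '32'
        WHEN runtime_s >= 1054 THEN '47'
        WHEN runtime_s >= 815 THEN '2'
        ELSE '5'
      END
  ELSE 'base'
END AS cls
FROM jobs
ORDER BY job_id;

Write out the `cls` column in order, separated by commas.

job_id=5: state='killed' → outer ELSE → base
job_id=6: state='queued' → outer ELSE → base
job_id=7: state='killed' → outer ELSE → base
job_id=8: state='running' → inner[runtime_s >= 1419] → 32
job_id=9: state='running' → inner[runtime_s >= 1419] → 32
job_id=10: state='failed' → outer ELSE → base
job_id=11: state='running' → inner[runtime_s >= 1419] → 32
job_id=12: state='queued' → outer ELSE → base
job_id=13: state='failed' → outer ELSE → base
job_id=14: state='done' → inner[mem_gb >= 18] → 13
job_id=15: state='done' → inner[mem_gb >= 116] → 47
job_id=16: state='running' → inner[runtime_s >= 1419] → 32
job_id=17: state='failed' → outer ELSE → base
job_id=18: state='killed' → outer ELSE → base

base, base, base, 32, 32, base, 32, base, base, 13, 47, 32, base, base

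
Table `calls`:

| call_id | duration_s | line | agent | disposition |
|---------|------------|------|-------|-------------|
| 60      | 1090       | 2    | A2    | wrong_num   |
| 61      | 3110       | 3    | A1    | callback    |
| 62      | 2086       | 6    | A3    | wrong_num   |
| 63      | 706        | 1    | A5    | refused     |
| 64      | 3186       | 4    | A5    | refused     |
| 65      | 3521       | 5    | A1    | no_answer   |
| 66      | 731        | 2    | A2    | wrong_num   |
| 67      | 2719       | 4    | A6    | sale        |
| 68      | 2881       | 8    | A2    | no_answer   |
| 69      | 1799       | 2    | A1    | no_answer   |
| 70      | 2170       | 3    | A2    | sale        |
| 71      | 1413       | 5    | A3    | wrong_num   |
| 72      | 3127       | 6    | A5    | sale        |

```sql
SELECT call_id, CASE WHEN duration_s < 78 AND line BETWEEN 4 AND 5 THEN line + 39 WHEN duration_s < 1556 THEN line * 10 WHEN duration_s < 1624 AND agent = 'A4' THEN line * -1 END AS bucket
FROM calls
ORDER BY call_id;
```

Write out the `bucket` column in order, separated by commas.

call_id=60: duration_s < 1556 → 20
call_id=61: (no match → NULL) → NULL
call_id=62: (no match → NULL) → NULL
call_id=63: duration_s < 1556 → 10
call_id=64: (no match → NULL) → NULL
call_id=65: (no match → NULL) → NULL
call_id=66: duration_s < 1556 → 20
call_id=67: (no match → NULL) → NULL
call_id=68: (no match → NULL) → NULL
call_id=69: (no match → NULL) → NULL
call_id=70: (no match → NULL) → NULL
call_id=71: duration_s < 1556 → 50
call_id=72: (no match → NULL) → NULL

20, NULL, NULL, 10, NULL, NULL, 20, NULL, NULL, NULL, NULL, 50, NULL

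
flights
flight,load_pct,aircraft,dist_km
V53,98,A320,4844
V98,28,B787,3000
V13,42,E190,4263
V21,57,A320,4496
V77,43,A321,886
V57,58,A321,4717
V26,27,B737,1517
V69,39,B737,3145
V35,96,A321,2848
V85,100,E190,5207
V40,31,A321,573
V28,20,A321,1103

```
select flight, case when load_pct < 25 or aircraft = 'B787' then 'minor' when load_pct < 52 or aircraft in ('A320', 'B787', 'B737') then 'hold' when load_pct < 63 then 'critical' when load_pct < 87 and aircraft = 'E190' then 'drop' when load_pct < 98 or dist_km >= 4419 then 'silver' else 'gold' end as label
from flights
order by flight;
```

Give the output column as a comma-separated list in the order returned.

hold, hold, hold, minor, silver, hold, hold, critical, hold, hold, silver, minor

flight=V13: load_pct < 52 or aircraft in ('A320', 'B787', 'B737') → hold
flight=V21: load_pct < 52 or aircraft in ('A320', 'B787', 'B737') → hold
flight=V26: load_pct < 52 or aircraft in ('A320', 'B787', 'B737') → hold
flight=V28: load_pct < 25 or aircraft = 'B787' → minor
flight=V35: load_pct < 98 or dist_km >= 4419 → silver
flight=V40: load_pct < 52 or aircraft in ('A320', 'B787', 'B737') → hold
flight=V53: load_pct < 52 or aircraft in ('A320', 'B787', 'B737') → hold
flight=V57: load_pct < 63 → critical
flight=V69: load_pct < 52 or aircraft in ('A320', 'B787', 'B737') → hold
flight=V77: load_pct < 52 or aircraft in ('A320', 'B787', 'B737') → hold
flight=V85: load_pct < 98 or dist_km >= 4419 → silver
flight=V98: load_pct < 25 or aircraft = 'B787' → minor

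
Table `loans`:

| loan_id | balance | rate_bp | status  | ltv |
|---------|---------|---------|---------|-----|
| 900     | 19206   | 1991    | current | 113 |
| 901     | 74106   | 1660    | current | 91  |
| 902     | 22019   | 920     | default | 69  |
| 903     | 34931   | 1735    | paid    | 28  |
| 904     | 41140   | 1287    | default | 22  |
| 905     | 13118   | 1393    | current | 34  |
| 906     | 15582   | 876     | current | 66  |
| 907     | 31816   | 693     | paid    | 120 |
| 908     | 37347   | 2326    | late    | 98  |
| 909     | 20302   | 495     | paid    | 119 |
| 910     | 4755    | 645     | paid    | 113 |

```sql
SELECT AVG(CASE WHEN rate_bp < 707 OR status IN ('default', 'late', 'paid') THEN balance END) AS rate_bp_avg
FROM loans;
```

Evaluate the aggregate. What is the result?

27472.8571428571

loan_id=900: ✗
loan_id=901: ✗
loan_id=902: ✓ → 22019
loan_id=903: ✓ → 34931
loan_id=904: ✓ → 41140
loan_id=905: ✗
loan_id=906: ✗
loan_id=907: ✓ → 31816
loan_id=908: ✓ → 37347
loan_id=909: ✓ → 20302
loan_id=910: ✓ → 4755
rate_bp_avg = (22019 + 34931 + 41140 + 31816 + 37347 + 20302 + 4755) / 7 = 27472.8571428571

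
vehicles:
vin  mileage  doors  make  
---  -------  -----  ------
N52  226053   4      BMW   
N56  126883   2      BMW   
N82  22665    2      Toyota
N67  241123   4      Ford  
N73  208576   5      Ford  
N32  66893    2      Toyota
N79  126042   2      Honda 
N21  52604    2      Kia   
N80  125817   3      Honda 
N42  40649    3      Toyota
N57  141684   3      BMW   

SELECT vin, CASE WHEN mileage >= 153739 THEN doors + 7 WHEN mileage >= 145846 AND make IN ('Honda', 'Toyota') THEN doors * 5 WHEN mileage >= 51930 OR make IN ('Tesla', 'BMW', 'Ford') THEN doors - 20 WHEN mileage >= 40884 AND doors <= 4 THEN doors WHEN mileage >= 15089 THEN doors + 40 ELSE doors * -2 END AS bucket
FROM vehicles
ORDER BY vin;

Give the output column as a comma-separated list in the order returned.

-18, -18, 43, 11, -18, -17, 11, 12, -18, -17, 42

vin=N21: mileage >= 51930 OR make IN ('Tesla', 'BMW', 'Ford') → -18
vin=N32: mileage >= 51930 OR make IN ('Tesla', 'BMW', 'Ford') → -18
vin=N42: mileage >= 15089 → 43
vin=N52: mileage >= 153739 → 11
vin=N56: mileage >= 51930 OR make IN ('Tesla', 'BMW', 'Ford') → -18
vin=N57: mileage >= 51930 OR make IN ('Tesla', 'BMW', 'Ford') → -17
vin=N67: mileage >= 153739 → 11
vin=N73: mileage >= 153739 → 12
vin=N79: mileage >= 51930 OR make IN ('Tesla', 'BMW', 'Ford') → -18
vin=N80: mileage >= 51930 OR make IN ('Tesla', 'BMW', 'Ford') → -17
vin=N82: mileage >= 15089 → 42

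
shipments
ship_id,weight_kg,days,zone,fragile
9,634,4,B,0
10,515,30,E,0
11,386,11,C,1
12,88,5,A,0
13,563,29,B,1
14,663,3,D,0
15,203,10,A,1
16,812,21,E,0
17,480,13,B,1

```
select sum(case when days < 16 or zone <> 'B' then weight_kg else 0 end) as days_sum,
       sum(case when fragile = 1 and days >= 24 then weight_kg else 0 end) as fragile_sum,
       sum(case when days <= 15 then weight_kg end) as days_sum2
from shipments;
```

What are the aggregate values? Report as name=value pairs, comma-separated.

[days_sum: days < 16 or zone <> 'B']
ship_id=9: ✓ → 634
ship_id=10: ✓ → 515
ship_id=11: ✓ → 386
ship_id=12: ✓ → 88
ship_id=13: ✗
ship_id=14: ✓ → 663
ship_id=15: ✓ → 203
ship_id=16: ✓ → 812
ship_id=17: ✓ → 480
days_sum = 634 + 515 + 386 + 88 + 663 + 203 + 812 + 480 = 3781
—
[fragile_sum: fragile = 1 and days >= 24]
ship_id=9: ✗
ship_id=10: ✗
ship_id=11: ✗
ship_id=12: ✗
ship_id=13: ✓ → 563
ship_id=14: ✗
ship_id=15: ✗
ship_id=16: ✗
ship_id=17: ✗
fragile_sum = 563
—
[days_sum2: days <= 15]
ship_id=9: ✓ → 634
ship_id=10: ✗
ship_id=11: ✓ → 386
ship_id=12: ✓ → 88
ship_id=13: ✗
ship_id=14: ✓ → 663
ship_id=15: ✓ → 203
ship_id=16: ✗
ship_id=17: ✓ → 480
days_sum2 = 634 + 386 + 88 + 663 + 203 + 480 = 2454

days_sum=3781, fragile_sum=563, days_sum2=2454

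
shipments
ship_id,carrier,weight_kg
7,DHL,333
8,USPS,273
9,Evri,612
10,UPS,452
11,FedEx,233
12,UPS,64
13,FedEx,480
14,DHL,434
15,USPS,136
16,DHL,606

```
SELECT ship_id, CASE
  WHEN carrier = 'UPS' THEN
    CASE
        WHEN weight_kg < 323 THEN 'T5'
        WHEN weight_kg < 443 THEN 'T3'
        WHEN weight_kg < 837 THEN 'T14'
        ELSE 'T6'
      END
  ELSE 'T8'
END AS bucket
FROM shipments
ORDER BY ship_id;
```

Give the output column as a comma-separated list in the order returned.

T8, T8, T8, T14, T8, T5, T8, T8, T8, T8

ship_id=7: carrier='DHL' → outer ELSE → T8
ship_id=8: carrier='USPS' → outer ELSE → T8
ship_id=9: carrier='Evri' → outer ELSE → T8
ship_id=10: carrier='UPS' → inner[weight_kg < 837] → T14
ship_id=11: carrier='FedEx' → outer ELSE → T8
ship_id=12: carrier='UPS' → inner[weight_kg < 323] → T5
ship_id=13: carrier='FedEx' → outer ELSE → T8
ship_id=14: carrier='DHL' → outer ELSE → T8
ship_id=15: carrier='USPS' → outer ELSE → T8
ship_id=16: carrier='DHL' → outer ELSE → T8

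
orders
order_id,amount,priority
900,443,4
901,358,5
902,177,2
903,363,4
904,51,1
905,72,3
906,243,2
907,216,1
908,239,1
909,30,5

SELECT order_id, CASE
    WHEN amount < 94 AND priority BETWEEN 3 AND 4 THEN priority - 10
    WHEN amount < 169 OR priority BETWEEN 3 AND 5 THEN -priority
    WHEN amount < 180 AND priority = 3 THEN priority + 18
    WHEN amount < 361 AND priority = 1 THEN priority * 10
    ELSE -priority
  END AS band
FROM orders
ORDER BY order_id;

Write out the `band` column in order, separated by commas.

order_id=900: amount < 169 OR priority BETWEEN 3 AND 5 → -4
order_id=901: amount < 169 OR priority BETWEEN 3 AND 5 → -5
order_id=902: ELSE → -2
order_id=903: amount < 169 OR priority BETWEEN 3 AND 5 → -4
order_id=904: amount < 169 OR priority BETWEEN 3 AND 5 → -1
order_id=905: amount < 94 AND priority BETWEEN 3 AND 4 → -7
order_id=906: ELSE → -2
order_id=907: amount < 361 AND priority = 1 → 10
order_id=908: amount < 361 AND priority = 1 → 10
order_id=909: amount < 169 OR priority BETWEEN 3 AND 5 → -5

-4, -5, -2, -4, -1, -7, -2, 10, 10, -5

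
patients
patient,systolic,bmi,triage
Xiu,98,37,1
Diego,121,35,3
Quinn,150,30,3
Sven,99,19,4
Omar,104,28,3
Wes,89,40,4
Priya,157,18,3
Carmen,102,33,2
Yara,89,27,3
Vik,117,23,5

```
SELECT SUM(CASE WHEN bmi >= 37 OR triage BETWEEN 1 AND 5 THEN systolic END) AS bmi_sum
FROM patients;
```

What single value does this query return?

1126

patient=Xiu: ✓ → 98
patient=Diego: ✓ → 121
patient=Quinn: ✓ → 150
patient=Sven: ✓ → 99
patient=Omar: ✓ → 104
patient=Wes: ✓ → 89
patient=Priya: ✓ → 157
patient=Carmen: ✓ → 102
patient=Yara: ✓ → 89
patient=Vik: ✓ → 117
bmi_sum = 98 + 121 + 150 + 99 + 104 + 89 + 157 + 102 + 89 + 117 = 1126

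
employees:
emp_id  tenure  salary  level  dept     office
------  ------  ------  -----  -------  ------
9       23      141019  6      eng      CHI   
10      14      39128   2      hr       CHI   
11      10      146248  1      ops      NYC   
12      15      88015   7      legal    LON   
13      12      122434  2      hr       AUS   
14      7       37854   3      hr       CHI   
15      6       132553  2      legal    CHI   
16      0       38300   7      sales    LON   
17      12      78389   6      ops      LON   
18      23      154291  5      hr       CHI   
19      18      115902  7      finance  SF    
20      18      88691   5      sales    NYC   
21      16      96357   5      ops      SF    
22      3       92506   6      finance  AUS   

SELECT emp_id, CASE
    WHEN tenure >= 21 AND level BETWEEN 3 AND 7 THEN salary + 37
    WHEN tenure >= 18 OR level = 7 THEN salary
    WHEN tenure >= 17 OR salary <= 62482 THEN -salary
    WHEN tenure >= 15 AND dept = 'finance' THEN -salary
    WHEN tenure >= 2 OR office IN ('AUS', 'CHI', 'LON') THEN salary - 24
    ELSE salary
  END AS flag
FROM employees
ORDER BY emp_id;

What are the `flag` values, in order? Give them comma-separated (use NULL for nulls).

141056, -39128, 146224, 88015, 122410, -37854, 132529, 38300, 78365, 154328, 115902, 88691, 96333, 92482

emp_id=9: tenure >= 21 AND level BETWEEN 3 AND 7 → 141056
emp_id=10: tenure >= 17 OR salary <= 62482 → -39128
emp_id=11: tenure >= 2 OR office IN ('AUS', 'CHI', 'LON') → 146224
emp_id=12: tenure >= 18 OR level = 7 → 88015
emp_id=13: tenure >= 2 OR office IN ('AUS', 'CHI', 'LON') → 122410
emp_id=14: tenure >= 17 OR salary <= 62482 → -37854
emp_id=15: tenure >= 2 OR office IN ('AUS', 'CHI', 'LON') → 132529
emp_id=16: tenure >= 18 OR level = 7 → 38300
emp_id=17: tenure >= 2 OR office IN ('AUS', 'CHI', 'LON') → 78365
emp_id=18: tenure >= 21 AND level BETWEEN 3 AND 7 → 154328
emp_id=19: tenure >= 18 OR level = 7 → 115902
emp_id=20: tenure >= 18 OR level = 7 → 88691
emp_id=21: tenure >= 2 OR office IN ('AUS', 'CHI', 'LON') → 96333
emp_id=22: tenure >= 2 OR office IN ('AUS', 'CHI', 'LON') → 92482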